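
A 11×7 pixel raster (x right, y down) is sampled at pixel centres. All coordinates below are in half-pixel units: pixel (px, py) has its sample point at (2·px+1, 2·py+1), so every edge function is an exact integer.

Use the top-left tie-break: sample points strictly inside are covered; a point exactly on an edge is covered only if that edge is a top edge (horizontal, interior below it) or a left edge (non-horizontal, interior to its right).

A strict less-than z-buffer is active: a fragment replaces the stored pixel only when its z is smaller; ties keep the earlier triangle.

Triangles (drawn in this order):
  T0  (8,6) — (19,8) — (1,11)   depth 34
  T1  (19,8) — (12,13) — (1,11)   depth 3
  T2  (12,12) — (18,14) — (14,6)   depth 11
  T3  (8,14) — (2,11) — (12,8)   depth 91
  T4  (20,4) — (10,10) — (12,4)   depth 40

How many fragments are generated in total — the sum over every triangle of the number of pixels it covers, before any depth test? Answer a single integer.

T0:
  2·area = 69
  edge (8, 6)→(19, 8): d=(11,2) right/bottom  bias=-1
  edge (19, 8)→(1, 11): d=(-18,3) right/bottom  bias=-1
  edge (1, 11)→(8, 6): d=(7,-5) top-left  bias=+0
    (7,0)@(15, 1): e=[-69,138,0] → ·  [on edge]
    (3,3)@(7, 7): e=[13,54,2] → █
    (4,3)@(9, 7): e=[9,48,12] → █
    (5,3)@(11, 7): e=[5,42,22] → █
    (6,3)@(13, 7): e=[1,36,32] → █
    (7,3)@(15, 7): e=[-3,30,42] → ·
    (2,4)@(5, 9): e=[39,24,6] → █
    (6,4)@(13, 9): e=[23,0,46] → ·  [on edge]
    (0,5)@(1, 11): e=[69,0,0] → ·  [on edge]
    (2,5)@(5, 11): e=[61,-12,20] → ·
    (3,5)@(7, 11): e=[57,-18,30] → ·
    (4,5)@(9, 11): e=[53,-24,40] → ·
  covered (8 px):
    · · · · · · · · · · ·
    · · · · · · · · · · ·
    · · · · · · · · · · ·
    · · · █ █ █ █ · · · ·
    · · █ █ █ █ · · · · ·
    · · · · · · · · · · ·
    · · · · · · · · · · ·
T1:
  2·area = 69
  edge (19, 8)→(12, 13): d=(-7,5) right/bottom  bias=-1
  edge (12, 13)→(1, 11): d=(-11,-2) top-left  bias=+0
  edge (1, 11)→(19, 8): d=(18,-3) top-left  bias=+0
    (6,4)@(13, 9): e=[23,46,0] → █  [on edge]
    (7,4)@(15, 9): e=[13,50,6] → █
    (8,4)@(17, 9): e=[3,54,12] → █
    (9,4)@(19, 9): e=[-7,58,18] → ·
    (0,5)@(1, 11): e=[69,0,0] → █  [on edge]
    (1,5)@(3, 11): e=[59,4,6] → █
    (2,5)@(5, 11): e=[49,8,12] → █
    (3,5)@(7, 11): e=[39,12,18] → █
    (4,5)@(9, 11): e=[29,16,24] → █
    (5,5)@(11, 11): e=[19,20,30] → █
    (7,5)@(15, 11): e=[-1,28,42] → ·
    (8,5)@(17, 11): e=[-11,32,48] → ·
  covered (10 px):
    · · · · · · · · · · ·
    · · · · · · · · · · ·
    · · · · · · · · · · ·
    · · · · · · · · · · ·
    · · · · · · █ █ █ · ·
    █ █ █ █ █ █ █ · · · ·
    · · · · · · · · · · ·
T2:
  2·area = 40  (B↔C swapped to make it positive)
  edge (12, 12)→(14, 6): d=(2,-6) top-left  bias=+0
  edge (14, 6)→(18, 14): d=(4,8) right/bottom  bias=-1
  edge (18, 14)→(12, 12): d=(-6,-2) top-left  bias=+0
    (7,1)@(15, 3): e=[0,-20,60] → ·  [on edge]
    (1,4)@(3, 9): e=[-60,100,0] → ·  [on edge]
    (6,4)@(13, 9): e=[0,20,20] → █  [on edge]
    (7,4)@(15, 9): e=[12,4,24] → █
    (8,4)@(17, 9): e=[24,-12,28] → ·
    (4,5)@(9, 11): e=[-20,60,0] → ·  [on edge]
    (6,5)@(13, 11): e=[4,28,8] → █
    (8,5)@(17, 11): e=[28,-4,16] → ·
    (6,6)@(13, 13): e=[8,36,-4] → ·
    (7,6)@(15, 13): e=[20,20,0] → █  [on edge]
    (8,6)@(17, 13): e=[32,4,4] → █
    (9,6)@(19, 13): e=[44,-12,8] → ·
  covered (6 px):
    · · · · · · · · · · ·
    · · · · · · · · · · ·
    · · · · · · · · · · ·
    · · · · · · · · · · ·
    · · · · · · █ █ · · ·
    · · · · · · █ █ · · ·
    · · · · · · · █ █ · ·
T3:
  2·area = 48
  edge (8, 14)→(2, 11): d=(-6,-3) top-left  bias=+0
  edge (2, 11)→(12, 8): d=(10,-3) top-left  bias=+0
  edge (12, 8)→(8, 14): d=(-4,6) right/bottom  bias=-1
    (4,4)@(9, 9): e=[33,1,14] → █
    (5,4)@(11, 9): e=[39,7,2] → █
    (6,4)@(13, 9): e=[45,13,-10] → ·
    (1,5)@(3, 11): e=[3,3,42] → █
    (2,5)@(5, 11): e=[9,9,30] → █
    (3,5)@(7, 11): e=[15,15,18] → █
    (5,5)@(11, 11): e=[27,27,-6] → ·
    (1,6)@(3, 13): e=[-9,23,34] → ·
    (2,6)@(5, 13): e=[-3,29,22] → ·
    (3,6)@(7, 13): e=[3,35,10] → █
    (4,6)@(9, 13): e=[9,41,-2] → ·
  covered (7 px):
    · · · · · · · · · · ·
    · · · · · · · · · · ·
    · · · · · · · · · · ·
    · · · · · · · · · · ·
    · · · · █ █ · · · · ·
    · █ █ █ █ · · · · · ·
    · · · █ · · · · · · ·
T4:
  2·area = 48
  edge (20, 4)→(10, 10): d=(-10,6) right/bottom  bias=-1
  edge (10, 10)→(12, 4): d=(2,-6) top-left  bias=+0
  edge (12, 4)→(20, 4): d=(8,0) top-left  bias=+0
    (6,0)@(13, 1): e=[72,0,-24] → ·  [on edge]
    (6,2)@(13, 5): e=[32,8,8] → █
    (7,2)@(15, 5): e=[20,20,8] → █
    (8,2)@(17, 5): e=[8,32,8] → █
    (9,2)@(19, 5): e=[-4,44,8] → ·
    (5,3)@(11, 7): e=[24,0,24] → █  [on edge]
    (7,3)@(15, 7): e=[0,24,24] → ·  [on edge]
    (8,3)@(17, 7): e=[-12,36,24] → ·
    (5,4)@(11, 9): e=[4,4,40] → █
    (6,4)@(13, 9): e=[-8,16,40] → ·
    (5,5)@(11, 11): e=[-16,8,56] → ·
    (2,6)@(5, 13): e=[0,-24,72] → ·  [on edge]
    (4,6)@(9, 13): e=[-24,0,72] → ·  [on edge]
  covered (6 px):
    · · · · · · · · · · ·
    · · · · · · · · · · ·
    · · · · · · █ █ █ · ·
    · · · · · █ █ · · · ·
    · · · · · █ · · · · ·
    · · · · · · · · · · ·
    · · · · · · · · · · ·

Result: 37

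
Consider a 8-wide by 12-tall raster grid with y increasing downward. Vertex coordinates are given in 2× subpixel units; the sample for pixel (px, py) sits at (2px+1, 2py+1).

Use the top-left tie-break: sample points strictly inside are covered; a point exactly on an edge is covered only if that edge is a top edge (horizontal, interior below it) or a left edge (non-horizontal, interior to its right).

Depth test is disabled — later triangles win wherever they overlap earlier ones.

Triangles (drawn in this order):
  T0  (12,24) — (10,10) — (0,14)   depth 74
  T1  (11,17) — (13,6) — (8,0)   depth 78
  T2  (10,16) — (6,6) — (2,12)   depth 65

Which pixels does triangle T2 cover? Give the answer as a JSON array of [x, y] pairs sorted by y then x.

T0:
  2·area = 148  (B↔C swapped to make it positive)
  edge (12, 24)→(0, 14): d=(-12,-10) top-left  bias=+0
  edge (0, 14)→(10, 10): d=(10,-4) top-left  bias=+0
  edge (10, 10)→(12, 24): d=(2,14) right/bottom  bias=-1
    (4,1)@(9, 3): e=[222,-74,0] → .  [on edge]
    (4,5)@(9, 11): e=[126,6,16] → X
    (5,5)@(11, 11): e=[146,14,-12] → .
    (1,6)@(3, 13): e=[42,2,104] → X
    (2,6)@(5, 13): e=[62,10,76] → X
    (3,6)@(7, 13): e=[82,18,48] → X
    (5,6)@(11, 13): e=[122,34,-8] → .
    (1,7)@(3, 15): e=[18,22,108] → X
    (5,7)@(11, 15): e=[98,54,-4] → .
    (1,8)@(3, 17): e=[-6,42,112] → .
    (2,8)@(5, 17): e=[14,50,84] → X
    (5,8)@(11, 17): e=[74,74,0] → .  [on edge]
  covered (18 px):
    . . . . . . . .
    . . . . . . . .
    . . . . . . . .
    . . . . . . . .
    . . . . . . . .
    . . . . X . . .
    . X X X X . . .
    . X X X X . . .
    . . X X X . . .
    . . . X X X . .
    . . . . X X . .
    . . . . . X . .
T1:
  2·area = 67  (B↔C swapped to make it positive)
  edge (11, 17)→(8, 0): d=(-3,-17) top-left  bias=+0
  edge (8, 0)→(13, 6): d=(5,6) right/bottom  bias=-1
  edge (13, 6)→(11, 17): d=(-2,11) right/bottom  bias=-1
    (4,1)@(9, 3): e=[8,9,50] → X
    (5,1)@(11, 3): e=[42,-3,28] → .
    (4,2)@(9, 5): e=[2,19,46] → X
    (5,2)@(11, 5): e=[36,7,24] → X
    (6,2)@(13, 5): e=[70,-5,2] → .
    (4,3)@(9, 7): e=[-4,29,42] → .
    (5,3)@(11, 7): e=[30,17,20] → X
    (6,3)@(13, 7): e=[64,5,-2] → .
    (5,4)@(11, 9): e=[24,27,16] → X
    (6,4)@(13, 9): e=[58,15,-6] → .
    (5,5)@(11, 11): e=[18,37,12] → X
    (6,5)@(13, 11): e=[52,25,-10] → .
    (5,8)@(11, 17): e=[0,67,0] → .  [on edge]
  covered (8 px):
    . . . . . . . .
    . . . . X . . .
    . . . . X X . .
    . . . . . X . .
    . . . . . X . .
    . . . . . X . .
    . . . . . X . .
    . . . . . X . .
    . . . . . . . .
    . . . . . . . .
    . . . . . . . .
    . . . . . . . .
T2:
  2·area = 64  (B↔C swapped to make it positive)
  edge (10, 16)→(2, 12): d=(-8,-4) top-left  bias=+0
  edge (2, 12)→(6, 6): d=(4,-6) top-left  bias=+0
  edge (6, 6)→(10, 16): d=(4,10) right/bottom  bias=-1
    (2,4)@(5, 9): e=[36,6,22] → X
    (3,4)@(7, 9): e=[44,18,2] → X
    (4,4)@(9, 9): e=[52,30,-18] → .
    (1,5)@(3, 11): e=[12,2,50] → X
    (4,5)@(9, 11): e=[36,38,-10] → .
    (1,6)@(3, 13): e=[-4,10,58] → .
    (2,6)@(5, 13): e=[4,22,38] → X
    (4,6)@(9, 13): e=[20,46,-2] → .
    (2,7)@(5, 15): e=[-12,30,46] → .
    (3,7)@(7, 15): e=[-4,42,26] → .
    (4,7)@(9, 15): e=[4,54,6] → X
    (5,7)@(11, 15): e=[12,66,-14] → .
  covered (8 px):
    . . . . . . . .
    . . . . . . . .
    . . . . . . . .
    . . . . . . . .
    . . X X . . . .
    . X X X . . . .
    . . X X . . . .
    . . . . X . . .
    . . . . . . . .
    . . . . . . . .
    . . . . . . . .
    . . . . . . . .

Result: [[2,4],[3,4],[1,5],[2,5],[3,5],[2,6],[3,6],[4,7]]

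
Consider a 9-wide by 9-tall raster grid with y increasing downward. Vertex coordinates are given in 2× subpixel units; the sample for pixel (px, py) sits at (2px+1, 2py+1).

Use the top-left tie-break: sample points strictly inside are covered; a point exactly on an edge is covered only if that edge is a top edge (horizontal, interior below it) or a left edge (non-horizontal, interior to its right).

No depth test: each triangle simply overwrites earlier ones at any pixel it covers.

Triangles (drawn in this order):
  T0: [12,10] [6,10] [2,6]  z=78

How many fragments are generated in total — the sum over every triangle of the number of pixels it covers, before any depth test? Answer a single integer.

T0:
  2·area = 24
  edge (12, 10)→(6, 10): d=(-6,0) right/bottom  bias=-1
  edge (6, 10)→(2, 6): d=(-4,-4) top-left  bias=+0
  edge (2, 6)→(12, 10): d=(10,4) right/bottom  bias=-1
    (0,2)@(1, 5): e=[30,0,-6] → ·  [on edge]
    (1,3)@(3, 7): e=[18,0,6] → █  [on edge]
    (2,3)@(5, 7): e=[18,8,-2] → ·
    (1,4)@(3, 9): e=[6,-8,26] → ·
    (2,4)@(5, 9): e=[6,0,18] → █  [on edge]
    (3,4)@(7, 9): e=[6,8,10] → █
    (4,4)@(9, 9): e=[6,16,2] → █
    (5,4)@(11, 9): e=[6,24,-6] → ·
    (2,5)@(5, 11): e=[-6,-8,38] → ·
    (3,5)@(7, 11): e=[-6,0,30] → ·  [on edge]
    (4,5)@(9, 11): e=[-6,8,22] → ·
    (4,6)@(9, 13): e=[-18,0,42] → ·  [on edge]
    (5,7)@(11, 15): e=[-30,0,54] → ·  [on edge]
    (6,8)@(13, 17): e=[-42,0,66] → ·  [on edge]
  covered (4 px):
    · · · · · · · · ·
    · · · · · · · · ·
    · · · · · · · · ·
    · █ · · · · · · ·
    · · █ █ █ · · · ·
    · · · · · · · · ·
    · · · · · · · · ·
    · · · · · · · · ·
    · · · · · · · · ·

Final: 4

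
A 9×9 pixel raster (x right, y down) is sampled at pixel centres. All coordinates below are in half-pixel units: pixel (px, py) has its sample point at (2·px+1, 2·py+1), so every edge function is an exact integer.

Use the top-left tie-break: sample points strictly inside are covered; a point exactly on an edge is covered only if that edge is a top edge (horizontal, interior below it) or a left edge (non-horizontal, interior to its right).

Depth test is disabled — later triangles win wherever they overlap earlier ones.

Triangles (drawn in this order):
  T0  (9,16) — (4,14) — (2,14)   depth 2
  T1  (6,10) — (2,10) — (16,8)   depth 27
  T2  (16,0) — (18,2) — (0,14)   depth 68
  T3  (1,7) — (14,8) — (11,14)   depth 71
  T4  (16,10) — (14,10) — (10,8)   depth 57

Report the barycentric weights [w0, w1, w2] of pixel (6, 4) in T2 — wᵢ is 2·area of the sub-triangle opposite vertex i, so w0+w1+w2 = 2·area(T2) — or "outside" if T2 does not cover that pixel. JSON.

T0:
  2·area = 4  (B↔C swapped to make it positive)
  edge (9, 16)→(2, 14): d=(-7,-2) top-left  bias=+0
  edge (2, 14)→(4, 14): d=(2,0) top-left  bias=+0
  edge (4, 14)→(9, 16): d=(5,2) right/bottom  bias=-1
  covered (0 px):
    · · · · · · · · ·
    · · · · · · · · ·
    · · · · · · · · ·
    · · · · · · · · ·
    · · · · · · · · ·
    · · · · · · · · ·
    · · · · · · · · ·
    · · · · · · · · ·
    · · · · · · · · ·
T1:
  2·area = 8
  edge (6, 10)→(2, 10): d=(-4,0) right/bottom  bias=-1
  edge (2, 10)→(16, 8): d=(14,-2) top-left  bias=+0
  edge (16, 8)→(6, 10): d=(-10,2) right/bottom  bias=-1
    (4,4)@(9, 9): e=[4,0,4] → #  [on edge]
    (5,4)@(11, 9): e=[4,4,0] → ·  [on edge]
    (0,5)@(1, 11): e=[-4,12,0] → ·  [on edge]
    (4,5)@(9, 11): e=[-4,28,-16] → ·
  covered (1 px):
    · · · · · · · · ·
    · · · · · · · · ·
    · · · · · · · · ·
    · · · · · · · · ·
    · · · · # · · · ·
    · · · · · · · · ·
    · · · · · · · · ·
    · · · · · · · · ·
    · · · · · · · · ·
T2:
  2·area = 60
  edge (16, 0)→(18, 2): d=(2,2) right/bottom  bias=-1
  edge (18, 2)→(0, 14): d=(-18,12) right/bottom  bias=-1
  edge (0, 14)→(16, 0): d=(16,-14) top-left  bias=+0
    (7,0)@(15, 1): e=[4,54,2] → #
    (8,0)@(17, 1): e=[0,30,30] → ·  [on edge]
    (6,1)@(13, 3): e=[12,42,6] → #
    (8,1)@(17, 3): e=[4,-6,62] → ·
    (5,2)@(11, 5): e=[20,30,10] → #
    (7,2)@(15, 5): e=[12,-18,66] → ·
    (4,3)@(9, 7): e=[28,18,14] → #
    (5,3)@(11, 7): e=[24,-6,42] → ·
    (6,3)@(13, 7): e=[20,-30,70] → ·
    (3,4)@(7, 9): e=[36,6,18] → #
    (4,4)@(9, 9): e=[32,-18,46] → ·
    (3,5)@(7, 11): e=[40,-30,50] → ·
  covered (7 px):
    · · · · · · · # ·
    · · · · · · # # ·
    · · · · · # # · ·
    · · · · # · · · ·
    · · · # · · · · ·
    · · · · · · · · ·
    · · · · · · · · ·
    · · · · · · · · ·
    · · · · · · · · ·
T3:
  2·area = 81
  edge (1, 7)→(14, 8): d=(13,1) right/bottom  bias=-1
  edge (14, 8)→(11, 14): d=(-3,6) right/bottom  bias=-1
  edge (11, 14)→(1, 7): d=(-10,-7) top-left  bias=+0
    (0,3)@(1, 7): e=[0,81,0] → ·  [on edge]
    (2,4)@(5, 9): e=[22,51,8] → #
    (3,4)@(7, 9): e=[20,39,22] → #
    (4,4)@(9, 9): e=[18,27,36] → #
    (5,4)@(11, 9): e=[16,15,50] → #
    (6,4)@(13, 9): e=[14,3,64] → #
    (7,4)@(15, 9): e=[12,-9,78] → ·
    (2,5)@(5, 11): e=[48,45,-12] → ·
    (3,5)@(7, 11): e=[46,33,2] → #
    (6,5)@(13, 11): e=[40,-3,44] → ·
    (3,6)@(7, 13): e=[72,27,-18] → ·
    (4,6)@(9, 13): e=[70,15,-4] → ·
  covered (9 px):
    · · · · · · · · ·
    · · · · · · · · ·
    · · · · · · · · ·
    · · · · · · · · ·
    · · # # # # # · ·
    · · · # # # · · ·
    · · · · · # · · ·
    · · · · · · · · ·
    · · · · · · · · ·
T4:
  2·area = 4
  edge (16, 10)→(14, 10): d=(-2,0) right/bottom  bias=-1
  edge (14, 10)→(10, 8): d=(-4,-2) top-left  bias=+0
  edge (10, 8)→(16, 10): d=(6,2) right/bottom  bias=-1
    (0,2)@(1, 5): e=[10,-6,0] → ·  [on edge]
    (3,3)@(7, 7): e=[6,-2,0] → ·  [on edge]
    (6,4)@(13, 9): e=[2,2,0] → ·  [on edge]
  covered (0 px):
    · · · · · · · · ·
    · · · · · · · · ·
    · · · · · · · · ·
    · · · · · · · · ·
    · · · · · · · · ·
    · · · · · · · · ·
    · · · · · · · · ·
    · · · · · · · · ·
    · · · · · · · · ·

Answer: "outside"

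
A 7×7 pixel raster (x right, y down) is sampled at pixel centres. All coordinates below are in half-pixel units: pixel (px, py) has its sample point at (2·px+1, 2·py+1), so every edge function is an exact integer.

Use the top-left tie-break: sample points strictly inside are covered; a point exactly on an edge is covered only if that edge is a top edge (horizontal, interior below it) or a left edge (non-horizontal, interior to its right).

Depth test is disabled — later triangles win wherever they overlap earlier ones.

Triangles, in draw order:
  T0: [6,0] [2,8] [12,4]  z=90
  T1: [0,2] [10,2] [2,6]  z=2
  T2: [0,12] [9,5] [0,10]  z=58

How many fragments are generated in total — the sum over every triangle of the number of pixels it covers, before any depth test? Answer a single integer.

T0:
  2·area = 64  (B↔C swapped to make it positive)
  edge (6, 0)→(12, 4): d=(6,4) right/bottom  bias=-1
  edge (12, 4)→(2, 8): d=(-10,4) right/bottom  bias=-1
  edge (2, 8)→(6, 0): d=(4,-8) top-left  bias=+0
    (3,0)@(7, 1): e=[2,50,12] → X
    (4,0)@(9, 1): e=[-6,42,28] → .
    (2,1)@(5, 3): e=[22,38,4] → X
    (4,1)@(9, 3): e=[6,22,36] → X
    (5,1)@(11, 3): e=[-2,14,52] → .
    (2,2)@(5, 5): e=[34,18,12] → X
    (5,2)@(11, 5): e=[10,-6,60] → .
    (1,3)@(3, 7): e=[54,6,4] → X
    (2,3)@(5, 7): e=[46,-2,20] → .
    (3,3)@(7, 7): e=[38,-10,36] → .
    (4,3)@(9, 7): e=[30,-18,52] → .
    (1,4)@(3, 9): e=[66,-14,12] → .
  covered (8 px):
    . . . X . . .
    . . X X X . .
    . . X X X . .
    . X . . . . .
    . . . . . . .
    . . . . . . .
    . . . . . . .
T1:
  2·area = 40
  edge (0, 2)→(10, 2): d=(10,0) top-left  bias=+0
  edge (10, 2)→(2, 6): d=(-8,4) right/bottom  bias=-1
  edge (2, 6)→(0, 2): d=(-2,-4) top-left  bias=+0
    (0,1)@(1, 3): e=[10,28,2] → X
    (1,1)@(3, 3): e=[10,20,10] → X
    (2,1)@(5, 3): e=[10,12,18] → X
    (3,1)@(7, 3): e=[10,4,26] → X
    (4,1)@(9, 3): e=[10,-4,34] → .
    (0,2)@(1, 5): e=[30,12,-2] → .
    (1,2)@(3, 5): e=[30,4,6] → X
    (2,2)@(5, 5): e=[30,-4,14] → .
    (3,2)@(7, 5): e=[30,-12,22] → .
    (1,3)@(3, 7): e=[50,-12,2] → .
  covered (5 px):
    . . . . . . .
    X X X X . . .
    . X . . . . .
    . . . . . . .
    . . . . . . .
    . . . . . . .
    . . . . . . .
T2:
  2·area = 18  (B↔C swapped to make it positive)
  edge (0, 12)→(0, 10): d=(0,-2) top-left  bias=+0
  edge (0, 10)→(9, 5): d=(9,-5) top-left  bias=+0
  edge (9, 5)→(0, 12): d=(-9,7) right/bottom  bias=-1
    (4,2)@(9, 5): e=[18,0,0] → .  [on edge]
    (1,4)@(3, 9): e=[6,6,6] → X
    (2,4)@(5, 9): e=[10,16,-8] → .
    (0,5)@(1, 11): e=[2,14,2] → X
    (1,5)@(3, 11): e=[6,24,-12] → .
    (0,6)@(1, 13): e=[2,32,-16] → .
  covered (2 px):
    . . . . . . .
    . . . . . . .
    . . . . . . .
    . . . . . . .
    . X . . . . .
    X . . . . . .
    . . . . . . .

Answer: 15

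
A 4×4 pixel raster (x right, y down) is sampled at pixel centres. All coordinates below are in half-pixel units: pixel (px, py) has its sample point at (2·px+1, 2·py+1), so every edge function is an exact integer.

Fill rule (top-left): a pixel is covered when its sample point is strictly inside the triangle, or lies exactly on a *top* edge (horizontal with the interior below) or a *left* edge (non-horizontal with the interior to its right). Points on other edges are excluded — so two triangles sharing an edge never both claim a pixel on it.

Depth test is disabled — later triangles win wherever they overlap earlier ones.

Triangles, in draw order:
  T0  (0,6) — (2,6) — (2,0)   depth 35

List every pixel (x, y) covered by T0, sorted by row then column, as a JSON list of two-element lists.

T0:
  2·area = 12  (B↔C swapped to make it positive)
  edge (0, 6)→(2, 0): d=(2,-6) top-left  bias=+0
  edge (2, 0)→(2, 6): d=(0,6) right/bottom  bias=-1
  edge (2, 6)→(0, 6): d=(-2,0) right/bottom  bias=-1
    (0,1)@(1, 3): e=[0,6,6] → █  [on edge]
    (1,1)@(3, 3): e=[12,-6,6] → ·
    (0,2)@(1, 5): e=[4,6,2] → █
    (1,2)@(3, 5): e=[16,-6,2] → ·
    (0,3)@(1, 7): e=[8,6,-2] → ·
  covered (2 px):
    · · · ·
    █ · · ·
    █ · · ·
    · · · ·

Final: [[0,1],[0,2]]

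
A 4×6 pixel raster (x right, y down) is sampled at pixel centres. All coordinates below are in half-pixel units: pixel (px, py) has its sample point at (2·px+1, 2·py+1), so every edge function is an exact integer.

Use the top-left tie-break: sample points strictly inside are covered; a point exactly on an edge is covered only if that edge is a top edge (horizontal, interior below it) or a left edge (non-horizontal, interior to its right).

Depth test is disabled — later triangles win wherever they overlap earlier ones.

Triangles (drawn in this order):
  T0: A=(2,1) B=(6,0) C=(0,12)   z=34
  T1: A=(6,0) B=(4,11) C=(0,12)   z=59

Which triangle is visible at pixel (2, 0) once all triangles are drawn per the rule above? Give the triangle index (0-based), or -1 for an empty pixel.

T0:
  2·area = 42
  edge (2, 1)→(6, 0): d=(4,-1) top-left  bias=+0
  edge (6, 0)→(0, 12): d=(-6,12) right/bottom  bias=-1
  edge (0, 12)→(2, 1): d=(2,-11) top-left  bias=+0
    (1,0)@(3, 1): e=[1,30,11] → X
    (2,0)@(5, 1): e=[3,6,33] → X
    (3,0)@(7, 1): e=[5,-18,55] → .
    (1,1)@(3, 3): e=[9,18,15] → X
    (2,1)@(5, 3): e=[11,-6,37] → .
    (1,2)@(3, 5): e=[17,6,19] → X
    (2,2)@(5, 5): e=[19,-18,41] → .
    (0,3)@(1, 7): e=[23,18,1] → X
    (1,3)@(3, 7): e=[25,-6,23] → .
    (0,4)@(1, 9): e=[31,6,5] → X
    (1,4)@(3, 9): e=[33,-18,27] → .
    (0,5)@(1, 11): e=[39,-6,9] → .
  covered (6 px):
    . X X .
    . X . .
    . X . .
    X . . .
    X . . .
    . . . .
T1:
  2·area = 42
  edge (6, 0)→(4, 11): d=(-2,11) right/bottom  bias=-1
  edge (4, 11)→(0, 12): d=(-4,1) right/bottom  bias=-1
  edge (0, 12)→(6, 0): d=(6,-12) top-left  bias=+0
    (2,1)@(5, 3): e=[5,31,6] → X
    (3,1)@(7, 3): e=[-17,29,30] → .
    (2,2)@(5, 5): e=[1,23,18] → X
    (3,2)@(7, 5): e=[-21,21,42] → .
    (1,3)@(3, 7): e=[19,17,6] → X
    (2,3)@(5, 7): e=[-3,15,30] → .
    (1,4)@(3, 9): e=[15,9,18] → X
    (2,4)@(5, 9): e=[-7,7,42] → .
    (0,5)@(1, 11): e=[33,3,6] → X
    (2,5)@(5, 11): e=[-11,-1,54] → .
  covered (6 px):
    . . . .
    . . X .
    . . X .
    . X . .
    . X . .
    X X . .

Z-buffer (winner per pixel, '.' = empty):
  . 0 0 .
  . 0 1 .
  . 0 1 .
  0 1 . .
  0 1 . .
  1 1 . .

Result: 0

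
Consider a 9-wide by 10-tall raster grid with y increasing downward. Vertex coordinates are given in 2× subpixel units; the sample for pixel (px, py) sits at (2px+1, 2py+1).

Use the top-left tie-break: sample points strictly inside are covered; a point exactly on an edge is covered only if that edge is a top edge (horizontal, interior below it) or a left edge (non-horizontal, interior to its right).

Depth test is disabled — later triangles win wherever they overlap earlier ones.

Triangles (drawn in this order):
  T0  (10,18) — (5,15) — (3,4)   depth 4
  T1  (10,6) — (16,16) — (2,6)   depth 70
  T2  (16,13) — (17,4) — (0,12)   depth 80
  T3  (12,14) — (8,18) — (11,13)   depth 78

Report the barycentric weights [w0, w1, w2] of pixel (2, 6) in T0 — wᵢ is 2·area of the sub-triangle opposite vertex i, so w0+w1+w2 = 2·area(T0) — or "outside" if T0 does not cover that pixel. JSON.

T0:
  2·area = 49
  edge (10, 18)→(5, 15): d=(-5,-3) top-left  bias=+0
  edge (5, 15)→(3, 4): d=(-2,-11) top-left  bias=+0
  edge (3, 4)→(10, 18): d=(7,14) right/bottom  bias=-1
    (2,4)@(5, 9): e=[30,12,7] → X
    (3,4)@(7, 9): e=[36,34,-21] → .
    (2,5)@(5, 11): e=[20,8,21] → X
    (3,5)@(7, 11): e=[26,30,-7] → .
    (2,6)@(5, 13): e=[10,4,35] → X
    (3,6)@(7, 13): e=[16,26,7] → X
    (4,6)@(9, 13): e=[22,48,-21] → .
    (2,7)@(5, 15): e=[0,0,49] → X  [on edge]
    (4,7)@(9, 15): e=[12,44,-7] → .
    (2,8)@(5, 17): e=[-10,-4,63] → .
    (3,8)@(7, 17): e=[-4,18,35] → .
    (4,8)@(9, 17): e=[2,40,7] → X
  covered (7 px):
    . . . . . . . . .
    . . . . . . . . .
    . . . . . . . . .
    . . . . . . . . .
    . . X . . . . . .
    . . X . . . . . .
    . . X X . . . . .
    . . X X . . . . .
    . . . . X . . . .
    . . . . . . . . .
T1:
  2·area = 80
  edge (10, 6)→(16, 16): d=(6,10) right/bottom  bias=-1
  edge (16, 16)→(2, 6): d=(-14,-10) top-left  bias=+0
  edge (2, 6)→(10, 6): d=(8,0) top-left  bias=+0
    (3,0)@(7, 1): e=[0,120,-40] → .  [on edge]
    (2,3)@(5, 7): e=[56,16,8] → X
    (3,3)@(7, 7): e=[36,36,8] → X
    (4,3)@(9, 7): e=[16,56,8] → X
    (5,3)@(11, 7): e=[-4,76,8] → .
    (2,4)@(5, 9): e=[68,-12,24] → .
    (3,4)@(7, 9): e=[48,8,24] → X
    (5,4)@(11, 9): e=[8,48,24] → X
    (6,4)@(13, 9): e=[-12,68,24] → .
    (3,5)@(7, 11): e=[60,-20,40] → .
    (4,5)@(9, 11): e=[40,0,40] → X  [on edge]
    (6,5)@(13, 11): e=[0,40,40] → .  [on edge]
  covered (10 px):
    . . . . . . . . .
    . . . . . . . . .
    . . . . . . . . .
    . . X X X . . . .
    . . . X X X . . .
    . . . . X X . . .
    . . . . . . X . .
    . . . . . . . X .
    . . . . . . . . .
    . . . . . . . . .
T2:
  2·area = 145  (B↔C swapped to make it positive)
  edge (16, 13)→(0, 12): d=(-16,-1) top-left  bias=+0
  edge (0, 12)→(17, 4): d=(17,-8) top-left  bias=+0
  edge (17, 4)→(16, 13): d=(-1,9) right/bottom  bias=-1
    (7,2)@(15, 5): e=[127,1,17] → X
    (8,2)@(17, 5): e=[129,17,-1] → .
    (5,3)@(11, 7): e=[91,3,51] → X
    (6,3)@(13, 7): e=[93,19,33] → X
    (8,3)@(17, 7): e=[97,51,-3] → .
    (3,4)@(7, 9): e=[55,5,85] → X
    (4,4)@(9, 9): e=[57,21,67] → X
    (8,4)@(17, 9): e=[65,85,-5] → .
    (1,5)@(3, 11): e=[19,7,119] → X
    (2,5)@(5, 11): e=[21,23,101] → X
    (8,5)@(17, 11): e=[33,119,-7] → .
    (1,6)@(3, 13): e=[-13,41,117] → .
  covered (16 px):
    . . . . . . . . .
    . . . . . . . . .
    . . . . . . . X .
    . . . . . X X X .
    . . . X X X X X .
    . X X X X X X X .
    . . . . . . . . .
    . . . . . . . . .
    . . . . . . . . .
    . . . . . . . . .
T3:
  2·area = 8
  edge (12, 14)→(8, 18): d=(-4,4) right/bottom  bias=-1
  edge (8, 18)→(11, 13): d=(3,-5) top-left  bias=+0
  edge (11, 13)→(12, 14): d=(1,1) right/bottom  bias=-1
    (0,1)@(1, 3): e=[88,-80,0] → .  [on edge]
    (8,1)@(17, 3): e=[24,0,-16] → .  [on edge]
    (1,2)@(3, 5): e=[72,-64,0] → .  [on edge]
    (2,3)@(5, 7): e=[56,-48,0] → .  [on edge]
    (3,4)@(7, 9): e=[40,-32,0] → .  [on edge]
    (8,4)@(17, 9): e=[0,18,-10] → .  [on edge]
    (4,5)@(9, 11): e=[24,-16,0] → .  [on edge]
    (7,5)@(15, 11): e=[0,14,-6] → .  [on edge]
    (5,6)@(11, 13): e=[8,0,0] → .  [on edge]
    (6,6)@(13, 13): e=[0,10,-2] → .  [on edge]
    (5,7)@(11, 15): e=[0,6,2] → .  [on edge]
    (6,7)@(13, 15): e=[-8,16,0] → .  [on edge]
    (4,8)@(9, 17): e=[0,2,6] → .  [on edge]
    (7,8)@(15, 17): e=[-24,32,0] → .  [on edge]
    (3,9)@(7, 19): e=[0,-2,10] → .  [on edge]
    (8,9)@(17, 19): e=[-40,48,0] → .  [on edge]
  covered (0 px):
    . . . . . . . . .
    . . . . . . . . .
    . . . . . . . . .
    . . . . . . . . .
    . . . . . . . . .
    . . . . . . . . .
    . . . . . . . . .
    . . . . . . . . .
    . . . . . . . . .
    . . . . . . . . .

Answer: [4,35,10]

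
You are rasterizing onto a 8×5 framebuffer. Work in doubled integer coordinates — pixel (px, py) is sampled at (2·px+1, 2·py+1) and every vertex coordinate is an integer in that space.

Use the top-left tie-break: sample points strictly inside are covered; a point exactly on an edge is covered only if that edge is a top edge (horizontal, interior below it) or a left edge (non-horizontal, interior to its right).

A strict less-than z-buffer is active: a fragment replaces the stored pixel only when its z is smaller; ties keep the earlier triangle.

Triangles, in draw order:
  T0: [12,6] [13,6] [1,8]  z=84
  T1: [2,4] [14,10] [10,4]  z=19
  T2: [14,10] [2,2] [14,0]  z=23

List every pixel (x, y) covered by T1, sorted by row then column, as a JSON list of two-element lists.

T0:
  2·area = 2
  edge (12, 6)→(13, 6): d=(1,0) top-left  bias=+0
  edge (13, 6)→(1, 8): d=(-12,2) right/bottom  bias=-1
  edge (1, 8)→(12, 6): d=(11,-2) top-left  bias=+0
    (3,3)@(7, 7): e=[1,0,1] → .  [on edge]
  covered (0 px):
    . . . . . . . .
    . . . . . . . .
    . . . . . . . .
    . . . . . . . .
    . . . . . . . .
T1:
  2·area = 48  (B↔C swapped to make it positive)
  edge (2, 4)→(10, 4): d=(8,0) top-left  bias=+0
  edge (10, 4)→(14, 10): d=(4,6) right/bottom  bias=-1
  edge (14, 10)→(2, 4): d=(-12,-6) top-left  bias=+0
    (2,2)@(5, 5): e=[8,34,6] → X
    (3,2)@(7, 5): e=[8,22,18] → X
    (4,2)@(9, 5): e=[8,10,30] → X
    (5,2)@(11, 5): e=[8,-2,42] → .
    (2,3)@(5, 7): e=[24,42,-18] → .
    (3,3)@(7, 7): e=[24,30,-6] → .
    (4,3)@(9, 7): e=[24,18,6] → X
    (5,3)@(11, 7): e=[24,6,18] → X
    (6,3)@(13, 7): e=[24,-6,30] → .
    (4,4)@(9, 9): e=[40,26,-18] → .
    (5,4)@(11, 9): e=[40,14,-6] → .
    (6,4)@(13, 9): e=[40,2,6] → X
  covered (6 px):
    . . . . . . . .
    . . . . . . . .
    . . X X X . . .
    . . . . X X . .
    . . . . . . X .
T2:
  2·area = 120
  edge (14, 10)→(2, 2): d=(-12,-8) top-left  bias=+0
  edge (2, 2)→(14, 0): d=(12,-2) top-left  bias=+0
  edge (14, 0)→(14, 10): d=(0,10) right/bottom  bias=-1
    (4,0)@(9, 1): e=[68,2,50] → X
    (5,0)@(11, 1): e=[84,6,30] → X
    (6,0)@(13, 1): e=[100,10,10] → X
    (7,0)@(15, 1): e=[116,14,-10] → .
    (2,1)@(5, 3): e=[12,18,90] → X
    (3,1)@(7, 3): e=[28,22,70] → X
    (7,1)@(15, 3): e=[92,38,-10] → .
    (2,2)@(5, 5): e=[-12,42,90] → .
    (3,2)@(7, 5): e=[4,46,70] → X
    (7,2)@(15, 5): e=[68,62,-10] → .
    (3,3)@(7, 7): e=[-20,70,70] → .
    (4,3)@(9, 7): e=[-4,74,50] → .
  covered (15 px):
    . . . . X X X .
    . . X X X X X .
    . . . X X X X .
    . . . . . X X .
    . . . . . . X .

Result: [[2,2],[3,2],[4,2],[4,3],[5,3],[6,4]]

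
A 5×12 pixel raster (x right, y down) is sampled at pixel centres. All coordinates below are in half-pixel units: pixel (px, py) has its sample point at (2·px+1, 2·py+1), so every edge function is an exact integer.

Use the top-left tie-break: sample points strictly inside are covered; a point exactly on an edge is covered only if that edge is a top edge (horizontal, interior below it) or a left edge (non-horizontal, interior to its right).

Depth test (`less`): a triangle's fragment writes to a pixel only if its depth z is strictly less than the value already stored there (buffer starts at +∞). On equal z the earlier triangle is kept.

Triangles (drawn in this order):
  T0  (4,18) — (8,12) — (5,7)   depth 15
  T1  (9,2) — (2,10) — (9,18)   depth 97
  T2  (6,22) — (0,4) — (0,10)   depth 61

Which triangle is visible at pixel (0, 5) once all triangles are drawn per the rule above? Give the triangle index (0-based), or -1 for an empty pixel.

T0:
  2·area = 38  (B↔C swapped to make it positive)
  edge (4, 18)→(5, 7): d=(1,-11) top-left  bias=+0
  edge (5, 7)→(8, 12): d=(3,5) right/bottom  bias=-1
  edge (8, 12)→(4, 18): d=(-4,6) right/bottom  bias=-1
    (2,3)@(5, 7): e=[0,0,38] → ·  [on edge]
    (2,4)@(5, 9): e=[2,6,30] → #
    (3,4)@(7, 9): e=[24,-4,18] → ·
    (2,5)@(5, 11): e=[4,12,22] → #
    (3,5)@(7, 11): e=[26,2,10] → #
    (4,5)@(9, 11): e=[48,-8,-2] → ·
    (2,6)@(5, 13): e=[6,18,14] → #
    (4,6)@(9, 13): e=[50,-2,-10] → ·
    (2,7)@(5, 15): e=[8,24,6] → #
    (3,7)@(7, 15): e=[30,14,-6] → ·
    (2,8)@(5, 17): e=[10,30,-2] → ·
  covered (6 px):
    · · · · ·
    · · · · ·
    · · · · ·
    · · · · ·
    · · # · ·
    · · # # ·
    · · # # ·
    · · # · ·
    · · · · ·
    · · · · ·
    · · · · ·
    · · · · ·
T1:
  2·area = 112  (B↔C swapped to make it positive)
  edge (9, 2)→(9, 18): d=(0,16) right/bottom  bias=-1
  edge (9, 18)→(2, 10): d=(-7,-8) top-left  bias=+0
  edge (2, 10)→(9, 2): d=(7,-8) top-left  bias=+0
    (4,0)@(9, 1): e=[0,119,-7] → ·  [on edge]
    (4,1)@(9, 3): e=[0,105,7] → ·  [on edge]
    (3,2)@(7, 5): e=[32,75,5] → #
    (4,2)@(9, 5): e=[0,91,21] → ·  [on edge]
    (2,3)@(5, 7): e=[64,45,3] → #
    (4,3)@(9, 7): e=[0,77,35] → ·  [on edge]
    (1,4)@(3, 9): e=[96,15,1] → #
    (4,4)@(9, 9): e=[0,63,49] → ·  [on edge]
    (1,5)@(3, 11): e=[96,1,15] → #
    (4,5)@(9, 11): e=[0,49,63] → ·  [on edge]
    (1,6)@(3, 13): e=[96,-13,29] → ·
    (2,6)@(5, 13): e=[64,3,45] → #
    (4,6)@(9, 13): e=[0,35,77] → ·  [on edge]
    (4,7)@(9, 15): e=[0,21,91] → ·  [on edge]
    (4,8)@(9, 17): e=[0,7,105] → ·  [on edge]
    (4,9)@(9, 19): e=[0,-7,119] → ·  [on edge]
    (4,10)@(9, 21): e=[0,-21,133] → ·  [on edge]
    (4,11)@(9, 23): e=[0,-35,147] → ·  [on edge]
  covered (12 px):
    · · · · ·
    · · · · ·
    · · · # ·
    · · # # ·
    · # # # ·
    · # # # ·
    · · # # ·
    · · · # ·
    · · · · ·
    · · · · ·
    · · · · ·
    · · · · ·
T2:
  2·area = 36  (B↔C swapped to make it positive)
  edge (6, 22)→(0, 10): d=(-6,-12) top-left  bias=+0
  edge (0, 10)→(0, 4): d=(0,-6) top-left  bias=+0
  edge (0, 4)→(6, 22): d=(6,18) right/bottom  bias=-1
    (0,3)@(1, 7): e=[30,6,0] → ·  [on edge]
    (0,4)@(1, 9): e=[18,6,12] → #
    (1,4)@(3, 9): e=[42,18,-24] → ·
    (0,5)@(1, 11): e=[6,6,24] → #
    (1,5)@(3, 11): e=[30,18,-12] → ·
    (0,6)@(1, 13): e=[-6,6,36] → ·
    (1,6)@(3, 13): e=[18,18,0] → ·  [on edge]
    (1,7)@(3, 15): e=[6,18,12] → #
    (2,7)@(5, 15): e=[30,30,-24] → ·
    (1,8)@(3, 17): e=[-6,18,24] → ·
    (2,9)@(5, 19): e=[6,30,0] → ·  [on edge]
  covered (3 px):
    · · · · ·
    · · · · ·
    · · · · ·
    · · · · ·
    # · · · ·
    # · · · ·
    · · · · ·
    · # · · ·
    · · · · ·
    · · · · ·
    · · · · ·
    · · · · ·

Z-buffer (winner per pixel, '.' = empty):
  . . . . .
  . . . . .
  . . . 1 .
  . . 1 1 .
  2 1 0 1 .
  2 1 0 0 .
  . . 0 0 .
  . 2 0 1 .
  . . . . .
  . . . . .
  . . . . .
  . . . . .

Final: 2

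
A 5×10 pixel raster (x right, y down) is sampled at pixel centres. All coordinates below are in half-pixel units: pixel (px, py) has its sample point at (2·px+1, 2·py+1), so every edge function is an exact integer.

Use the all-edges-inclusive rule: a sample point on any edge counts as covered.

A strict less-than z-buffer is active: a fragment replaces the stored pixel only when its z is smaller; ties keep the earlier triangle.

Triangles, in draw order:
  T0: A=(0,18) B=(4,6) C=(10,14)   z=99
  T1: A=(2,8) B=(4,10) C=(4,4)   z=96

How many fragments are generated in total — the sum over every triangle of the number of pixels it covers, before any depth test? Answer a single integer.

T0:
  2·area = 104
  edge (0, 18)→(4, 6): d=(4,-12) inclusive
  edge (4, 6)→(10, 14): d=(6,8) inclusive
  edge (10, 14)→(0, 18): d=(-10,4) inclusive
    (2,1)@(5, 3): e=[0,-26,130] → ·  [on edge]
    (1,4)@(3, 9): e=[0,26,78] → █  [on edge]
    (2,4)@(5, 9): e=[24,10,70] → █
    (3,4)@(7, 9): e=[48,-6,62] → ·
    (1,5)@(3, 11): e=[8,38,58] → █
    (3,5)@(7, 11): e=[56,6,42] → █
    (4,5)@(9, 11): e=[80,-10,34] → ·
    (1,6)@(3, 13): e=[16,50,38] → █
    (4,6)@(9, 13): e=[88,2,14] → █
    (0,7)@(1, 15): e=[0,78,26] → █  [on edge]
    (4,7)@(9, 15): e=[96,14,-6] → ·
    (0,8)@(1, 17): e=[8,90,6] → █
  covered (14 px):
    · · · · ·
    · · · · ·
    · · · · ·
    · · · · ·
    · █ █ · ·
    · █ █ █ ·
    · █ █ █ █
    █ █ █ █ ·
    █ · · · ·
    · · · · ·
T1:
  2·area = 12  (B↔C swapped to make it positive)
  edge (2, 8)→(4, 4): d=(2,-4) inclusive
  edge (4, 4)→(4, 10): d=(0,6) inclusive
  edge (4, 10)→(2, 8): d=(-2,-2) inclusive
    (0,3)@(1, 7): e=[-6,18,0] → ·  [on edge]
    (1,3)@(3, 7): e=[2,6,4] → █
    (2,3)@(5, 7): e=[10,-6,8] → ·
    (1,4)@(3, 9): e=[6,6,0] → █  [on edge]
    (2,4)@(5, 9): e=[14,-6,4] → ·
    (1,5)@(3, 11): e=[10,6,-4] → ·
    (2,5)@(5, 11): e=[18,-6,0] → ·  [on edge]
    (3,6)@(7, 13): e=[30,-18,0] → ·  [on edge]
    (4,7)@(9, 15): e=[42,-30,0] → ·  [on edge]
  covered (2 px):
    · · · · ·
    · · · · ·
    · · · · ·
    · █ · · ·
    · █ · · ·
    · · · · ·
    · · · · ·
    · · · · ·
    · · · · ·
    · · · · ·

Final: 16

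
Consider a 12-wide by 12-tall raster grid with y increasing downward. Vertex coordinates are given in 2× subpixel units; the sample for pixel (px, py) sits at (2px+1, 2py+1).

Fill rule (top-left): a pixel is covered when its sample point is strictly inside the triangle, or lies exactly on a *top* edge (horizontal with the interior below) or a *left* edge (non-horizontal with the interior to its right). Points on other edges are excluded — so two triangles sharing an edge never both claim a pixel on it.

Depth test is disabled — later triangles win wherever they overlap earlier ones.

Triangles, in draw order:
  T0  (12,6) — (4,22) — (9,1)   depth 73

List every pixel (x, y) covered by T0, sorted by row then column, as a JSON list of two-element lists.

T0:
  2·area = 88
  edge (12, 6)→(4, 22): d=(-8,16) right/bottom  bias=-1
  edge (4, 22)→(9, 1): d=(5,-21) top-left  bias=+0
  edge (9, 1)→(12, 6): d=(3,5) right/bottom  bias=-1
    (4,0)@(9, 1): e=[88,0,0] → ·  [on edge]
    (4,1)@(9, 3): e=[72,10,6] → #
    (5,1)@(11, 3): e=[40,52,-4] → ·
    (4,2)@(9, 5): e=[56,20,12] → #
    (5,2)@(11, 5): e=[24,62,2] → #
    (6,2)@(13, 5): e=[-8,104,-8] → ·
    (4,3)@(9, 7): e=[40,30,18] → #
    (6,3)@(13, 7): e=[-24,114,-2] → ·
    (4,4)@(9, 9): e=[24,40,24] → #
    (5,4)@(11, 9): e=[-8,82,14] → ·
    (3,5)@(7, 11): e=[40,8,40] → #
    (5,5)@(11, 11): e=[-24,92,20] → ·
    (7,5)@(15, 11): e=[-88,176,0] → ·  [on edge]
    (10,10)@(21, 21): e=[-264,352,0] → ·  [on edge]
  covered (11 px):
    · · · · · · · · · · · ·
    · · · · # · · · · · · ·
    · · · · # # · · · · · ·
    · · · · # # · · · · · ·
    · · · · # · · · · · · ·
    · · · # # · · · · · · ·
    · · · # · · · · · · · ·
    · · · # · · · · · · · ·
    · · · · · · · · · · · ·
    · · # · · · · · · · · ·
    · · · · · · · · · · · ·
    · · · · · · · · · · · ·

Answer: [[4,1],[4,2],[5,2],[4,3],[5,3],[4,4],[3,5],[4,5],[3,6],[3,7],[2,9]]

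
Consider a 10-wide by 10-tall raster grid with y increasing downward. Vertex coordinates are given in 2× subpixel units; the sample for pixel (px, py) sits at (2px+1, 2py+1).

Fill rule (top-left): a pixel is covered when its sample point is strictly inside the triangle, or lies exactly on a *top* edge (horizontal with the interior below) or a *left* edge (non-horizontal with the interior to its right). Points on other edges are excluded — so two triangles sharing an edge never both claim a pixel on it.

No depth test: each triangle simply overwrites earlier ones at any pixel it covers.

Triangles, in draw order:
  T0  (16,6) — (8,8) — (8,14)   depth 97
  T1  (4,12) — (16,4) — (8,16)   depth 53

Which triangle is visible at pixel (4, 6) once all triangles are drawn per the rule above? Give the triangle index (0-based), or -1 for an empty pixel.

T0:
  2·area = 48  (B↔C swapped to make it positive)
  edge (16, 6)→(8, 14): d=(-8,8) right/bottom  bias=-1
  edge (8, 14)→(8, 8): d=(0,-6) top-left  bias=+0
  edge (8, 8)→(16, 6): d=(8,-2) top-left  bias=+0
    (9,1)@(19, 3): e=[0,66,-18] → ·  [on edge]
    (8,2)@(17, 5): e=[0,54,-6] → ·  [on edge]
    (6,3)@(13, 7): e=[16,30,2] → █
    (7,3)@(15, 7): e=[0,42,6] → ·  [on edge]
    (4,4)@(9, 9): e=[32,6,10] → █
    (5,4)@(11, 9): e=[16,18,14] → █
    (6,4)@(13, 9): e=[0,30,18] → ·  [on edge]
    (4,5)@(9, 11): e=[16,6,26] → █
    (5,5)@(11, 11): e=[0,18,30] → ·  [on edge]
    (4,6)@(9, 13): e=[0,6,42] → ·  [on edge]
    (3,7)@(7, 15): e=[0,-6,54] → ·  [on edge]
    (2,8)@(5, 17): e=[0,-18,66] → ·  [on edge]
    (1,9)@(3, 19): e=[0,-30,78] → ·  [on edge]
  covered (4 px):
    · · · · · · · · · ·
    · · · · · · · · · ·
    · · · · · · · · · ·
    · · · · · · █ · · ·
    · · · · █ █ · · · ·
    · · · · █ · · · · ·
    · · · · · · · · · ·
    · · · · · · · · · ·
    · · · · · · · · · ·
    · · · · · · · · · ·
T1:
  2·area = 80
  edge (4, 12)→(16, 4): d=(12,-8) top-left  bias=+0
  edge (16, 4)→(8, 16): d=(-8,12) right/bottom  bias=-1
  edge (8, 16)→(4, 12): d=(-4,-4) top-left  bias=+0
    (7,2)@(15, 5): e=[4,4,72] → █
    (8,2)@(17, 5): e=[20,-20,80] → ·
    (6,3)@(13, 7): e=[12,12,56] → █
    (7,3)@(15, 7): e=[28,-12,64] → ·
    (0,4)@(1, 9): e=[-60,140,0] → ·  [on edge]
    (4,4)@(9, 9): e=[4,44,32] → █
    (5,4)@(11, 9): e=[20,20,40] → █
    (6,4)@(13, 9): e=[36,-4,48] → ·
    (1,5)@(3, 11): e=[-20,100,0] → ·  [on edge]
    (3,5)@(7, 11): e=[12,52,16] → █
    (6,5)@(13, 11): e=[60,-20,40] → ·
    (2,6)@(5, 13): e=[20,60,0] → █  [on edge]
    (3,7)@(7, 15): e=[60,20,0] → █  [on edge]
    (4,8)@(9, 17): e=[100,-20,0] → ·  [on edge]
    (5,9)@(11, 19): e=[140,-60,0] → ·  [on edge]
  covered (11 px):
    · · · · · · · · · ·
    · · · · · · · · · ·
    · · · · · · · █ · ·
    · · · · · · █ · · ·
    · · · · █ █ · · · ·
    · · · █ █ █ · · · ·
    · · █ █ █ · · · · ·
    · · · █ · · · · · ·
    · · · · · · · · · ·
    · · · · · · · · · ·

Z-buffer (winner per pixel, '.' = empty):
  . . . . . . . . . .
  . . . . . . . . . .
  . . . . . . . 1 . .
  . . . . . . 1 . . .
  . . . . 1 1 . . . .
  . . . 1 1 1 . . . .
  . . 1 1 1 . . . . .
  . . . 1 . . . . . .
  . . . . . . . . . .
  . . . . . . . . . .

Final: 1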